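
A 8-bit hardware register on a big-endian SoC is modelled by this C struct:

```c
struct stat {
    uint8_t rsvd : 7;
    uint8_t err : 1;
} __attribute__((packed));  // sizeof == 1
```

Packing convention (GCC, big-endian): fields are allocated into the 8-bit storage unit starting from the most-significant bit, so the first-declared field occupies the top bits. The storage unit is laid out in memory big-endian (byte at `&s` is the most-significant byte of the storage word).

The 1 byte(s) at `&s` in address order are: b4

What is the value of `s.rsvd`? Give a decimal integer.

90

[0]=0xb4 (big-endian) → word 0xb4
rsvd:7 @ bit 1 → (0xb4>>1)&0x7f = 0x5a  ←
err:1 @ bit 0 → (0xb4>>0)&0x1 = 0x0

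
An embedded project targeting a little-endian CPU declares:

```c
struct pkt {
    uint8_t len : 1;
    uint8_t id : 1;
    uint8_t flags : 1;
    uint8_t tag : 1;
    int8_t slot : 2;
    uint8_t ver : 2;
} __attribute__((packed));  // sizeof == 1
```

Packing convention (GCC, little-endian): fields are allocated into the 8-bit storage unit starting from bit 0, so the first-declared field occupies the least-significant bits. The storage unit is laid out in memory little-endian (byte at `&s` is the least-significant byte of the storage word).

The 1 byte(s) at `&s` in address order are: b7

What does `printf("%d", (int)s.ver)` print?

[0]=0xb7 (little-endian) → word 0xb7
len [0+:1] = (word>>0) & 0x1 = 1
id [1+:1] = (word>>1) & 0x1 = 1
flags [2+:1] = (word>>2) & 0x1 = 1
tag [3+:1] = (word>>3) & 0x1 = 0
slot [4+:2] = (word>>4) & 0x3 = 3
ver [6+:2] = (word>>6) & 0x3 = 2  ←

2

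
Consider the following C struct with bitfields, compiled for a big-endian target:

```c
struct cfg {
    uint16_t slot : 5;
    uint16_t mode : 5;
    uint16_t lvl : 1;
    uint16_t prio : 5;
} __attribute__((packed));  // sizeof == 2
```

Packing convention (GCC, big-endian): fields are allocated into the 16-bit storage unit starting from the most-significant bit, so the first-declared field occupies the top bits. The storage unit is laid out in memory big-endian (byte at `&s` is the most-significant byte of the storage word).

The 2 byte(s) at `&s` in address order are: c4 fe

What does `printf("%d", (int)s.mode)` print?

19

[0]=0xc4 [1]=0xfe (big-endian) → word 0xc4fe
slot:5 @ bit 11 → (0xc4fe>>11)&0x1f = 0x18
mode:5 @ bit 6 → (0xc4fe>>6)&0x1f = 0x13  ←
lvl:1 @ bit 5 → (0xc4fe>>5)&0x1 = 0x1
prio:5 @ bit 0 → (0xc4fe>>0)&0x1f = 0x1e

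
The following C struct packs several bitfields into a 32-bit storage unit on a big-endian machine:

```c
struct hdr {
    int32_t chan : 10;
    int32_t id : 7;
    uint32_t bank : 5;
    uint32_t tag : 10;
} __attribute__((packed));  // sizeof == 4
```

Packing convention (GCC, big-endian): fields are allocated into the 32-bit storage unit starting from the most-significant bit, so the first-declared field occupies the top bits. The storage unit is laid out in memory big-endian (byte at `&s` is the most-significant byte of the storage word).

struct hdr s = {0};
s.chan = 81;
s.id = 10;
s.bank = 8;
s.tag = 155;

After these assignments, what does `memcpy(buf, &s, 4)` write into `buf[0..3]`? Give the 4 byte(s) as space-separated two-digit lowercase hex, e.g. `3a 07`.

14 45 20 9b

[22+:10] chan=81 & 0x3ff = 0x51; word=0x14400000
[15+:7] id=10 & 0x7f = 0xa; word=0x14450000
[10+:5] bank=8 & 0x1f = 0x8; word=0x14452000
[0+:10] tag=155 & 0x3ff = 0x9b; word=0x1445209b
word = 0x1445209b → big-endian bytes:
  [0]=0x14  [1]=0x45  [2]=0x20  [3]=0x9b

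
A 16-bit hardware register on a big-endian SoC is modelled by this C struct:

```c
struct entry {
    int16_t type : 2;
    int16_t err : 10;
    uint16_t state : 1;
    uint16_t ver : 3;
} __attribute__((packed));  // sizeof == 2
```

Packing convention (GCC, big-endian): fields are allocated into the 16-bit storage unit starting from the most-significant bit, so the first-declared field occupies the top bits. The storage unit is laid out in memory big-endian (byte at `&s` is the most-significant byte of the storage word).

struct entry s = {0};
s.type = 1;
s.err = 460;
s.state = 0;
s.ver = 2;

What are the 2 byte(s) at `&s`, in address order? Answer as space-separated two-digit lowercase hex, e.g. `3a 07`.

type (2b) val=1 bits=0x1 at bit 14: 0x4000
err (10b) val=460 bits=0x1cc at bit 4: 0x5cc0
state (1b) val=0 bits=0x0 at bit 3: 0x5cc0
ver (3b) val=2 bits=0x2 at bit 0: 0x5cc2
word = 0x5cc2 → big-endian bytes:
  [0]=0x5c  [1]=0xc2

5c c2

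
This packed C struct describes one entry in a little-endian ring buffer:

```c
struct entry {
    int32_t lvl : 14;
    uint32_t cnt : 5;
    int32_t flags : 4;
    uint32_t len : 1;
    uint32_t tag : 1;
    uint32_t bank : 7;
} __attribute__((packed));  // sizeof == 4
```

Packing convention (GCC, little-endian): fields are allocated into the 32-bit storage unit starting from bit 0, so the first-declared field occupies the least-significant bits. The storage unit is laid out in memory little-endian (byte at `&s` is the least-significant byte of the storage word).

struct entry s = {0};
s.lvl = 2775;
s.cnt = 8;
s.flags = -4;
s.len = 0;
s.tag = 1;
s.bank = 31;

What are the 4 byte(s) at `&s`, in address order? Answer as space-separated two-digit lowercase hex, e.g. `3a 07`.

d7 0a 62 3f

[0+:14] lvl=2775 & 0x3fff = 0xad7; word=0x00000ad7
[14+:5] cnt=8 & 0x1f = 0x8; word=0x00020ad7
[19+:4] flags=-4 & 0xf = 0xc; word=0x00620ad7
[23+:1] len=0 & 0x1 = 0x0; word=0x00620ad7
[24+:1] tag=1 & 0x1 = 0x1; word=0x01620ad7
[25+:7] bank=31 & 0x7f = 0x1f; word=0x3f620ad7
word = 0x3f620ad7 → little-endian bytes:
  [0]=0xd7  [1]=0x0a  [2]=0x62  [3]=0x3f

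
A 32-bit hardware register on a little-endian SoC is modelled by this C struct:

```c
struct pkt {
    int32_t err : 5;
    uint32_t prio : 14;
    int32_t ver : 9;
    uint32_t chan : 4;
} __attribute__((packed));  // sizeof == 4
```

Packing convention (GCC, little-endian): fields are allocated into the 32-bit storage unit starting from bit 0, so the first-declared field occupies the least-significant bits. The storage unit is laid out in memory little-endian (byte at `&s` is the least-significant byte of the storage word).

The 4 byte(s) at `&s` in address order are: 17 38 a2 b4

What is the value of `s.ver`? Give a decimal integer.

[0]=0x17 [1]=0x38 [2]=0xa2 [3]=0xb4 (little-endian) → word 0xb4a23817
err [0+:5] = (word>>0) & 0x1f = 23
prio [5+:14] = (word>>5) & 0x3fff = 4544
ver [19+:9] = (word>>19) & 0x1ff = 148  ←
chan [28+:4] = (word>>28) & 0xf = 11
ver signed 9b, MSB=0: value = 148

148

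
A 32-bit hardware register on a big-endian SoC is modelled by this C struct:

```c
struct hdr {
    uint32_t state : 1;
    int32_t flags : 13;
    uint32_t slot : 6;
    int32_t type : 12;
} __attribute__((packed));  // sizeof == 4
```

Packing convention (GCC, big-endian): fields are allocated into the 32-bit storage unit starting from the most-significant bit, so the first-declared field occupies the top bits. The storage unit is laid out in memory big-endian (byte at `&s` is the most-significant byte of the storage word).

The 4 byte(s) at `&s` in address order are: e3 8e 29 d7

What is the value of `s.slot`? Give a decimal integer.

34

[0]=0xe3 [1]=0x8e [2]=0x29 [3]=0xd7 (big-endian) → word 0xe38e29d7
state [31+:1] = (word>>31) & 0x1 = 1
flags [18+:13] = (word>>18) & 0x1fff = 6371
slot [12+:6] = (word>>12) & 0x3f = 34  ←
type [0+:12] = (word>>0) & 0xfff = 2519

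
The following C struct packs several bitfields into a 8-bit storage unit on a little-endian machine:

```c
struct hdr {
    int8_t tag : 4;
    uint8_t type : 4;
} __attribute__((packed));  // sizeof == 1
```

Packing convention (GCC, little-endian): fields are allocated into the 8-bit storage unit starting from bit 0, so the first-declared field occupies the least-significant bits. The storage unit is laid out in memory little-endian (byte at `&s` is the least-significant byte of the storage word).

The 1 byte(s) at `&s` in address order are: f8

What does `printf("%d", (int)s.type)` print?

[0]=0xf8 (little-endian) → word 0xf8
tag [0+:4] = (word>>0) & 0xf = 8
type [4+:4] = (word>>4) & 0xf = 15  ←

15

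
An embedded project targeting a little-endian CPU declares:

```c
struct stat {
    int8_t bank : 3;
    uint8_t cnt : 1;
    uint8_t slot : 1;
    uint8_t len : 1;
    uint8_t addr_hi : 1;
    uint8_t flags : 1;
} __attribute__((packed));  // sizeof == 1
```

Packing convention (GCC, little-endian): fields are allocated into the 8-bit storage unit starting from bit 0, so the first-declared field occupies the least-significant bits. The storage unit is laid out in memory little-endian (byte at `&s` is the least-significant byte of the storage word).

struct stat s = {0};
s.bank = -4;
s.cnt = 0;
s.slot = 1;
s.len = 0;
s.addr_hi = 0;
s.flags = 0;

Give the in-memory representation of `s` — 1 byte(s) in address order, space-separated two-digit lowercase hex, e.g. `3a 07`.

bank (3b) val=-4 bits=0x4 at bit 0: 0x04
cnt (1b) val=0 bits=0x0 at bit 3: 0x04
slot (1b) val=1 bits=0x1 at bit 4: 0x14
len (1b) val=0 bits=0x0 at bit 5: 0x14
addr_hi (1b) val=0 bits=0x0 at bit 6: 0x14
flags (1b) val=0 bits=0x0 at bit 7: 0x14
word = 0x14 → little-endian bytes:
  [0]=0x14

14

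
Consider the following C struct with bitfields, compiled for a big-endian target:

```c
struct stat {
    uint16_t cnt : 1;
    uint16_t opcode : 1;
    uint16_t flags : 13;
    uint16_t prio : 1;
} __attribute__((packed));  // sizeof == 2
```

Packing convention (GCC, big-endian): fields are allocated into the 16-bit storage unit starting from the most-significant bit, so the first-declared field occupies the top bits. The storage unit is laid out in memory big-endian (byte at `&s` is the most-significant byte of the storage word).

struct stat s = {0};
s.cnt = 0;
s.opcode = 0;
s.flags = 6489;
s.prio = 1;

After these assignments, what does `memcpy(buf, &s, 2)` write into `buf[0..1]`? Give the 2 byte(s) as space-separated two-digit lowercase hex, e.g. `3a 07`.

cnt:1 = 0 → 0x0 << 15 → word 0x0000
opcode:1 = 0 → 0x0 << 14 → word 0x0000
flags:13 = 6489 → 0x1959 << 1 → word 0x32b2
prio:1 = 1 → 0x1 << 0 → word 0x32b3
word = 0x32b3 → big-endian bytes:
  [0]=0x32  [1]=0xb3

32 b3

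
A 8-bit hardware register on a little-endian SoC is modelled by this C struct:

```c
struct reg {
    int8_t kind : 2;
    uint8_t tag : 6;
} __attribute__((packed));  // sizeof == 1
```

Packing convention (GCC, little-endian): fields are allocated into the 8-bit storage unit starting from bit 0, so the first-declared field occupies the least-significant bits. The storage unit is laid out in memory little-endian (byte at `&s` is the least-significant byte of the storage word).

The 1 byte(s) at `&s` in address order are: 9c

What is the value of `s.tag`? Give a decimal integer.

39

[0]=0x9c (little-endian) → word 0x9c
kind [0+:2] = (word>>0) & 0x3 = 0
tag [2+:6] = (word>>2) & 0x3f = 39  ←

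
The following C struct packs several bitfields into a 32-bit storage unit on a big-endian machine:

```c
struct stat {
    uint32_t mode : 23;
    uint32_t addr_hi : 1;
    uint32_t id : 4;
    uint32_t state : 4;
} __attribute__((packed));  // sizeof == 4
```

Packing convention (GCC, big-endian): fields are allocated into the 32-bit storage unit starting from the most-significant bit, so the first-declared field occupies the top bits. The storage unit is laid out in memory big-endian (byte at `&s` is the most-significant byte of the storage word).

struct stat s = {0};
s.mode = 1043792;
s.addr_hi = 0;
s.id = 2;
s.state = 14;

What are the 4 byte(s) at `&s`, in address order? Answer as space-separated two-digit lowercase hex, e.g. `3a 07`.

1f da a0 2e

mode (23b) val=1043792 bits=0xfed50 at bit 9: 0x1fdaa000
addr_hi (1b) val=0 bits=0x0 at bit 8: 0x1fdaa000
id (4b) val=2 bits=0x2 at bit 4: 0x1fdaa020
state (4b) val=14 bits=0xe at bit 0: 0x1fdaa02e
word = 0x1fdaa02e → big-endian bytes:
  [0]=0x1f  [1]=0xda  [2]=0xa0  [3]=0x2e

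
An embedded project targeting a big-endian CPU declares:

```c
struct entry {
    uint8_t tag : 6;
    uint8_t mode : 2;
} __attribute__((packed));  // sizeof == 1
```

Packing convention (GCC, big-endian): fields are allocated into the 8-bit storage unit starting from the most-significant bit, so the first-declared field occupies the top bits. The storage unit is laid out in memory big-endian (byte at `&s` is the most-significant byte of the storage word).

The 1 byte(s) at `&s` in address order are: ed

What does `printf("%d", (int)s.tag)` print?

[0]=0xed (big-endian) → word 0xed
tag:6 @ bit 2 → (0xed>>2)&0x3f = 0x3b  ←
mode:2 @ bit 0 → (0xed>>0)&0x3 = 0x1

59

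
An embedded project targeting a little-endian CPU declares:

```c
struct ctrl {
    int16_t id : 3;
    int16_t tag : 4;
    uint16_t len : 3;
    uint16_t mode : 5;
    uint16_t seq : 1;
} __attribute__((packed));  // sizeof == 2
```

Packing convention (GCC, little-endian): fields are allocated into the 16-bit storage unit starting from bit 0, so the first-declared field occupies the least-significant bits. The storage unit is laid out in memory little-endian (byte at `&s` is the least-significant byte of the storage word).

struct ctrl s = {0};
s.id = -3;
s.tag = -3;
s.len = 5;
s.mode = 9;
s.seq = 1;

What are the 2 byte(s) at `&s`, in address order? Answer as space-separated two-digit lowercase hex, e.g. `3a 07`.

[0+:3] id=-3 & 0x7 = 0x5; word=0x0005
[3+:4] tag=-3 & 0xf = 0xd; word=0x006d
[7+:3] len=5 & 0x7 = 0x5; word=0x02ed
[10+:5] mode=9 & 0x1f = 0x9; word=0x26ed
[15+:1] seq=1 & 0x1 = 0x1; word=0xa6ed
word = 0xa6ed → little-endian bytes:
  [0]=0xed  [1]=0xa6

ed a6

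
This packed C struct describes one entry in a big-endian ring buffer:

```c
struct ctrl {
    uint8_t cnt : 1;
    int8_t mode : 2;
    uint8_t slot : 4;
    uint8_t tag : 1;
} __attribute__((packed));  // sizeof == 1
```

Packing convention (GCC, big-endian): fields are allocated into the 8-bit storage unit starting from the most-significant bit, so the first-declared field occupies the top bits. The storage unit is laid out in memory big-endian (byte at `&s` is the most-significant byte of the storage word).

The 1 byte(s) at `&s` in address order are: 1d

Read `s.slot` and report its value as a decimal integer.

[0]=0x1d (big-endian) → word 0x1d
cnt:1 @ bit 7 → (0x1d>>7)&0x1 = 0x0
mode:2 @ bit 5 → (0x1d>>5)&0x3 = 0x0
slot:4 @ bit 1 → (0x1d>>1)&0xf = 0xe  ←
tag:1 @ bit 0 → (0x1d>>0)&0x1 = 0x1

14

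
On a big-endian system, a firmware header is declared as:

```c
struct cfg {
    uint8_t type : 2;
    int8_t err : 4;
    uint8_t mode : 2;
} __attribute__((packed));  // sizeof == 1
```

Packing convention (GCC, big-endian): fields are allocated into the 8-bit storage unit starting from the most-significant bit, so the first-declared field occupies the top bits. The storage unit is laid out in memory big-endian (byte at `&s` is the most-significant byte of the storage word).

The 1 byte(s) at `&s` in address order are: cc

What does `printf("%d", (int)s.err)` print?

3

[0]=0xcc (big-endian) → word 0xcc
type:2 @ bit 6 → (0xcc>>6)&0x3 = 0x3
err:4 @ bit 2 → (0xcc>>2)&0xf = 0x3  ←
mode:2 @ bit 0 → (0xcc>>0)&0x3 = 0x0
err signed 4b, MSB=0: value = 3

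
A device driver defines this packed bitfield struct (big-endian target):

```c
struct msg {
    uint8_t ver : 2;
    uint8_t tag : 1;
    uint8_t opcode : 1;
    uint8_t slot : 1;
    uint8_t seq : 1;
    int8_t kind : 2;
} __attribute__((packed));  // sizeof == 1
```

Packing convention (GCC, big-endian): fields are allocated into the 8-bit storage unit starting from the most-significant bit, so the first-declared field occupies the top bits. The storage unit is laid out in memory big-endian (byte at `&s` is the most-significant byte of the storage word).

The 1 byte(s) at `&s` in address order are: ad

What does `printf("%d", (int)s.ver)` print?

[0]=0xad (big-endian) → word 0xad
ver:2 @ bit 6 → (0xad>>6)&0x3 = 0x2  ←
tag:1 @ bit 5 → (0xad>>5)&0x1 = 0x1
opcode:1 @ bit 4 → (0xad>>4)&0x1 = 0x0
slot:1 @ bit 3 → (0xad>>3)&0x1 = 0x1
seq:1 @ bit 2 → (0xad>>2)&0x1 = 0x1
kind:2 @ bit 0 → (0xad>>0)&0x3 = 0x1

2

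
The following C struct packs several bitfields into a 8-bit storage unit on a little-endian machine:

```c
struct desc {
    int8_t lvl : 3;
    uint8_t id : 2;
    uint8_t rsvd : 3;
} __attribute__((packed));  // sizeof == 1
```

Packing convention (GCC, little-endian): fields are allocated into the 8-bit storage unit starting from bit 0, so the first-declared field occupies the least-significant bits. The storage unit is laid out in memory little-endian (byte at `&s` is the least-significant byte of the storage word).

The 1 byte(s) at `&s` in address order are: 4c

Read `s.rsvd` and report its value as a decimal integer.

2

[0]=0x4c (little-endian) → word 0x4c
lvl [0+:3] = (word>>0) & 0x7 = 4
id [3+:2] = (word>>3) & 0x3 = 1
rsvd [5+:3] = (word>>5) & 0x7 = 2  ←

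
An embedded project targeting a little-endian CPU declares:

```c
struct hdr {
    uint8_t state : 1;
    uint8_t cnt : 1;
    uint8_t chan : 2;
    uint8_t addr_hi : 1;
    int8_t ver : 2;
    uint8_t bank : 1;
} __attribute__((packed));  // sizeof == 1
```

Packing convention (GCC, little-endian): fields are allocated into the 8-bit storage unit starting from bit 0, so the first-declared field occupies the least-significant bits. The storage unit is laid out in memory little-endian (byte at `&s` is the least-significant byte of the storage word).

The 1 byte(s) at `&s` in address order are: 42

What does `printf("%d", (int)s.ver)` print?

[0]=0x42 (little-endian) → word 0x42
state [0+:1] = (word>>0) & 0x1 = 0
cnt [1+:1] = (word>>1) & 0x1 = 1
chan [2+:2] = (word>>2) & 0x3 = 0
addr_hi [4+:1] = (word>>4) & 0x1 = 0
ver [5+:2] = (word>>5) & 0x3 = 2  ←
bank [7+:1] = (word>>7) & 0x1 = 0
ver signed 2b, MSB=1: 2 - 4 = -2

-2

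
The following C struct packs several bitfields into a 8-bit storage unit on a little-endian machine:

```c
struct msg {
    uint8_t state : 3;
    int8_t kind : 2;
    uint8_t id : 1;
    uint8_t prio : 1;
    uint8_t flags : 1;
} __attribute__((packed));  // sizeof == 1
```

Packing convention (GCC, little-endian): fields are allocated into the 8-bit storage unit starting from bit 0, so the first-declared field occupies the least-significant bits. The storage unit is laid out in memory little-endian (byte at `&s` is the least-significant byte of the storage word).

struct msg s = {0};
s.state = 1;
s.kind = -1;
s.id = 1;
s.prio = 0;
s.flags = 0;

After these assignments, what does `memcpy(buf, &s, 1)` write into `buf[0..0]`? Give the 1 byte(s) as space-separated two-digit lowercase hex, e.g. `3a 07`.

39

state:3 = 1 → 0x1 << 0 → word 0x01
kind:2 = -1 → 0x3 << 3 → word 0x19
id:1 = 1 → 0x1 << 5 → word 0x39
prio:1 = 0 → 0x0 << 6 → word 0x39
flags:1 = 0 → 0x0 << 7 → word 0x39
word = 0x39 → little-endian bytes:
  [0]=0x39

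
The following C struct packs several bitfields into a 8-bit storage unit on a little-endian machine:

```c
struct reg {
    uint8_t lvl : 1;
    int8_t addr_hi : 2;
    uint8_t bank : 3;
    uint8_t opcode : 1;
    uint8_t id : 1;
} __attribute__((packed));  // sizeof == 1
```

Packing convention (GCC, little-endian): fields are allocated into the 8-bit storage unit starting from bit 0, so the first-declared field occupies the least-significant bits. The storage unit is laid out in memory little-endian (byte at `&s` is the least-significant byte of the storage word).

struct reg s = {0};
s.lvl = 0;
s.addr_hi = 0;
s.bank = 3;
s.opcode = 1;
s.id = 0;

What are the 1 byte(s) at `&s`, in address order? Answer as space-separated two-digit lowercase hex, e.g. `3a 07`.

58

[0+:1] lvl=0 & 0x1 = 0x0; word=0x00
[1+:2] addr_hi=0 & 0x3 = 0x0; word=0x00
[3+:3] bank=3 & 0x7 = 0x3; word=0x18
[6+:1] opcode=1 & 0x1 = 0x1; word=0x58
[7+:1] id=0 & 0x1 = 0x0; word=0x58
word = 0x58 → little-endian bytes:
  [0]=0x58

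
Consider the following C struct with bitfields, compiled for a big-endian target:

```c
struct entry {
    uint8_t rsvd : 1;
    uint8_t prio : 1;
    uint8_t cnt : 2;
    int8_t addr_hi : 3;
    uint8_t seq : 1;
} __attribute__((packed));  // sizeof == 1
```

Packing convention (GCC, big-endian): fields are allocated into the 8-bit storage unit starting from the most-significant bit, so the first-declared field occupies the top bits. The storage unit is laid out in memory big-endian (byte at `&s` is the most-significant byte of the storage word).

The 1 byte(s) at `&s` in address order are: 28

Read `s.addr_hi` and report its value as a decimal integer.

-4

[0]=0x28 (big-endian) → word 0x28
rsvd:1 @ bit 7 → (0x28>>7)&0x1 = 0x0
prio:1 @ bit 6 → (0x28>>6)&0x1 = 0x0
cnt:2 @ bit 4 → (0x28>>4)&0x3 = 0x2
addr_hi:3 @ bit 1 → (0x28>>1)&0x7 = 0x4  ←
seq:1 @ bit 0 → (0x28>>0)&0x1 = 0x0
addr_hi signed 3b, MSB=1: 4 - 8 = -4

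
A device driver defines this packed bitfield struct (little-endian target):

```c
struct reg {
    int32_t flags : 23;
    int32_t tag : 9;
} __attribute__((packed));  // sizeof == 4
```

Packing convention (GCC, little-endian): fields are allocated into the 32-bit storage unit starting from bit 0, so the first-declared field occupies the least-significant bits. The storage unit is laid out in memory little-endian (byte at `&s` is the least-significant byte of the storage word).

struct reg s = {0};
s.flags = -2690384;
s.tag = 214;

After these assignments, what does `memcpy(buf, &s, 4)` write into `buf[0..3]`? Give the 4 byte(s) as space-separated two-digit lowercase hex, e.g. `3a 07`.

b0 f2 56 6b

[0+:23] flags=-2690384 & 0x7fffff = 0x56f2b0; word=0x0056f2b0
[23+:9] tag=214 & 0x1ff = 0xd6; word=0x6b56f2b0
word = 0x6b56f2b0 → little-endian bytes:
  [0]=0xb0  [1]=0xf2  [2]=0x56  [3]=0x6b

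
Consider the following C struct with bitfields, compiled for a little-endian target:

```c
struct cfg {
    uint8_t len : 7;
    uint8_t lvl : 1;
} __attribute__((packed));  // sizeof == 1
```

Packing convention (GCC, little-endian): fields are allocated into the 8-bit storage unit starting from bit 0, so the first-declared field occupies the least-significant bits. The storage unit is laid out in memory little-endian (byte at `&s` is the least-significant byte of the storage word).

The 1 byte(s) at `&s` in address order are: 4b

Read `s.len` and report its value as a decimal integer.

75

[0]=0x4b (little-endian) → word 0x4b
len [0+:7] = (word>>0) & 0x7f = 75  ←
lvl [7+:1] = (word>>7) & 0x1 = 0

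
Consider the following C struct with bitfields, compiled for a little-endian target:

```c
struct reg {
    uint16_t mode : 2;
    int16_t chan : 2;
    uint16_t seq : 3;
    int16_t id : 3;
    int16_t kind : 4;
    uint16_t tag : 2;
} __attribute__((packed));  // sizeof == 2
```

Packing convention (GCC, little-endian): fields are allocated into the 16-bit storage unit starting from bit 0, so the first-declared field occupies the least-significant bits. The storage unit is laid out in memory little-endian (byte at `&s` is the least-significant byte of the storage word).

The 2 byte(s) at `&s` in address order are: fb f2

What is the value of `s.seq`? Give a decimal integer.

[0]=0xfb [1]=0xf2 (little-endian) → word 0xf2fb
mode:2 @ bit 0 → (0xf2fb>>0)&0x3 = 0x3
chan:2 @ bit 2 → (0xf2fb>>2)&0x3 = 0x2
seq:3 @ bit 4 → (0xf2fb>>4)&0x7 = 0x7  ←
id:3 @ bit 7 → (0xf2fb>>7)&0x7 = 0x5
kind:4 @ bit 10 → (0xf2fb>>10)&0xf = 0xc
tag:2 @ bit 14 → (0xf2fb>>14)&0x3 = 0x3

7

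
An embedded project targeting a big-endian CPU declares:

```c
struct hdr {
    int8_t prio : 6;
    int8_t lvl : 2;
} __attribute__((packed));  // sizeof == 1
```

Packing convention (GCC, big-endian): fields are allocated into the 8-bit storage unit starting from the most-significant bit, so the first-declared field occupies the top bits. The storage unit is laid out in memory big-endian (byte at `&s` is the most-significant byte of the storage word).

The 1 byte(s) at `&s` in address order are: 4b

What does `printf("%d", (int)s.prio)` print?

[0]=0x4b (big-endian) → word 0x4b
prio [2+:6] = (word>>2) & 0x3f = 18  ←
lvl [0+:2] = (word>>0) & 0x3 = 3
prio signed 6b, MSB=0: value = 18

18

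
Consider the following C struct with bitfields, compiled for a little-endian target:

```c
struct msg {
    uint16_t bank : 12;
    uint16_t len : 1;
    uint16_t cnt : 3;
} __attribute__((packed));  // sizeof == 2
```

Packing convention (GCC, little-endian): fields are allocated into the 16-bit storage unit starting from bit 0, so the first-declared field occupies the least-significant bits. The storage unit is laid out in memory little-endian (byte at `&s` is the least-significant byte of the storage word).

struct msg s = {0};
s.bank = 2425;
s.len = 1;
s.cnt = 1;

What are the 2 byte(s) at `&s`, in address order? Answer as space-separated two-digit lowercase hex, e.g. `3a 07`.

79 39

[0+:12] bank=2425 & 0xfff = 0x979; word=0x0979
[12+:1] len=1 & 0x1 = 0x1; word=0x1979
[13+:3] cnt=1 & 0x7 = 0x1; word=0x3979
word = 0x3979 → little-endian bytes:
  [0]=0x79  [1]=0x39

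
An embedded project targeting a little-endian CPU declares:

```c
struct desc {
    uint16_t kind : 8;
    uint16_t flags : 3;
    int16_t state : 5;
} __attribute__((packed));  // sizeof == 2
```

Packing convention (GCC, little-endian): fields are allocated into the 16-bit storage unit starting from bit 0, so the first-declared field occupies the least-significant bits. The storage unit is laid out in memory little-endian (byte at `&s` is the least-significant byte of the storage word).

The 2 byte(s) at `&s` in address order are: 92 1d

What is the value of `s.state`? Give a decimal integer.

3

[0]=0x92 [1]=0x1d (little-endian) → word 0x1d92
kind:8 @ bit 0 → (0x1d92>>0)&0xff = 0x92
flags:3 @ bit 8 → (0x1d92>>8)&0x7 = 0x5
state:5 @ bit 11 → (0x1d92>>11)&0x1f = 0x3  ←
state signed 5b, MSB=0: value = 3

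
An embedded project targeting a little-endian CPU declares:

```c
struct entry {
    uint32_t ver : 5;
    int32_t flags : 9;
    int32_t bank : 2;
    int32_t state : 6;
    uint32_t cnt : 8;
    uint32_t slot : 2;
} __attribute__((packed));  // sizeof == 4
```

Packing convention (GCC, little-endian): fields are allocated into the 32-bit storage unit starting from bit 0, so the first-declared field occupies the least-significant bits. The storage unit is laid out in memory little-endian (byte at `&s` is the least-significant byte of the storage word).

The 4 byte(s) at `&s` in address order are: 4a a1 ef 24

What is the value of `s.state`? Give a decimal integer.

[0]=0x4a [1]=0xa1 [2]=0xef [3]=0x24 (little-endian) → word 0x24efa14a
ver:5 @ bit 0 → (0x24efa14a>>0)&0x1f = 0xa
flags:9 @ bit 5 → (0x24efa14a>>5)&0x1ff = 0x10a
bank:2 @ bit 14 → (0x24efa14a>>14)&0x3 = 0x2
state:6 @ bit 16 → (0x24efa14a>>16)&0x3f = 0x2f  ←
cnt:8 @ bit 22 → (0x24efa14a>>22)&0xff = 0x93
slot:2 @ bit 30 → (0x24efa14a>>30)&0x3 = 0x0
state signed 6b, MSB=1: 47 - 64 = -17

-17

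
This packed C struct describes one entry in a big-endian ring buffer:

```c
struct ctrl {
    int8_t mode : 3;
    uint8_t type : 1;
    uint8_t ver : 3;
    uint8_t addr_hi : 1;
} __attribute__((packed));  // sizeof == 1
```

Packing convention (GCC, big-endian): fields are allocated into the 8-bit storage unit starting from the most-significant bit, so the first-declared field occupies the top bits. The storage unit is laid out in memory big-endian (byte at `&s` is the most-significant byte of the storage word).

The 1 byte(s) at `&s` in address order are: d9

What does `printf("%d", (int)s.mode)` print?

[0]=0xd9 (big-endian) → word 0xd9
mode [5+:3] = (word>>5) & 0x7 = 6  ←
type [4+:1] = (word>>4) & 0x1 = 1
ver [1+:3] = (word>>1) & 0x7 = 4
addr_hi [0+:1] = (word>>0) & 0x1 = 1
mode signed 3b, MSB=1: 6 - 8 = -2

-2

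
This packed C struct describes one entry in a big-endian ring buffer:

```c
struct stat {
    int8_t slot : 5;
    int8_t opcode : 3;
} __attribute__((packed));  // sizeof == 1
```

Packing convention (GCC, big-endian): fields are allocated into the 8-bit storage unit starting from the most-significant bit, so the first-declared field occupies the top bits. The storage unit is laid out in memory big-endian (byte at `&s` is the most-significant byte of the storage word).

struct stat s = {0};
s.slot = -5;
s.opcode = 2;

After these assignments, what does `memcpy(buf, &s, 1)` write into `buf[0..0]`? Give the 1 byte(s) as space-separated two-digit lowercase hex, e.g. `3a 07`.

slot (5b) val=-5 bits=0x1b at bit 3: 0xd8
opcode (3b) val=2 bits=0x2 at bit 0: 0xda
word = 0xda → big-endian bytes:
  [0]=0xda

da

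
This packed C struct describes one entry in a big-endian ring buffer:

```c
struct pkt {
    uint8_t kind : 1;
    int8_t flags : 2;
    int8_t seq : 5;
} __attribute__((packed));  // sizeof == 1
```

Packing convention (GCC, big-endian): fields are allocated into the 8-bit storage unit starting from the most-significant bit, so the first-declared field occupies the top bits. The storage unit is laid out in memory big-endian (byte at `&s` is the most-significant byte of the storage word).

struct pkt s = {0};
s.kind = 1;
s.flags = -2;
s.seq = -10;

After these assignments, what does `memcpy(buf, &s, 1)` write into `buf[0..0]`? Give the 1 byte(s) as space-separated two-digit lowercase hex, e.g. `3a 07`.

d6

[7+:1] kind=1 & 0x1 = 0x1; word=0x80
[5+:2] flags=-2 & 0x3 = 0x2; word=0xc0
[0+:5] seq=-10 & 0x1f = 0x16; word=0xd6
word = 0xd6 → big-endian bytes:
  [0]=0xd6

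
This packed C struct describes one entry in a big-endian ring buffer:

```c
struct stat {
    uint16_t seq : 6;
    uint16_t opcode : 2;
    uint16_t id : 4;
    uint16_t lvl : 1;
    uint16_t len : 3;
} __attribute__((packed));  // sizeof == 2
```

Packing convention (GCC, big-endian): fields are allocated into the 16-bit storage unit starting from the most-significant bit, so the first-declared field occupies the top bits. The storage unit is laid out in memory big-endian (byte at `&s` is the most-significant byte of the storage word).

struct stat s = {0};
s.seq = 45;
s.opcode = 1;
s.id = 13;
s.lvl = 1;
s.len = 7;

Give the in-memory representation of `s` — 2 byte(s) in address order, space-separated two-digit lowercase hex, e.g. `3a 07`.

b5 df

seq:6 = 45 → 0x2d << 10 → word 0xb400
opcode:2 = 1 → 0x1 << 8 → word 0xb500
id:4 = 13 → 0xd << 4 → word 0xb5d0
lvl:1 = 1 → 0x1 << 3 → word 0xb5d8
len:3 = 7 → 0x7 << 0 → word 0xb5df
word = 0xb5df → big-endian bytes:
  [0]=0xb5  [1]=0xdf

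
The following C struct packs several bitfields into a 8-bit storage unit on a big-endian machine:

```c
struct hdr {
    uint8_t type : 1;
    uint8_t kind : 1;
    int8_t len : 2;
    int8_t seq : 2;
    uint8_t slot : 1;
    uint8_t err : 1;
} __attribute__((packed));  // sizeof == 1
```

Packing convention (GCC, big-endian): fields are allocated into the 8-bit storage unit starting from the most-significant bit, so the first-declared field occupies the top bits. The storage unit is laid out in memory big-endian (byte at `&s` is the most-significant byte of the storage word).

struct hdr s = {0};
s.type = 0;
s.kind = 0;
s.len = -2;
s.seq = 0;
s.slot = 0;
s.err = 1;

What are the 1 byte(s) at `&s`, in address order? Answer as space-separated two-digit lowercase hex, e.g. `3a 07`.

type (1b) val=0 bits=0x0 at bit 7: 0x00
kind (1b) val=0 bits=0x0 at bit 6: 0x00
len (2b) val=-2 bits=0x2 at bit 4: 0x20
seq (2b) val=0 bits=0x0 at bit 2: 0x20
slot (1b) val=0 bits=0x0 at bit 1: 0x20
err (1b) val=1 bits=0x1 at bit 0: 0x21
word = 0x21 → big-endian bytes:
  [0]=0x21

21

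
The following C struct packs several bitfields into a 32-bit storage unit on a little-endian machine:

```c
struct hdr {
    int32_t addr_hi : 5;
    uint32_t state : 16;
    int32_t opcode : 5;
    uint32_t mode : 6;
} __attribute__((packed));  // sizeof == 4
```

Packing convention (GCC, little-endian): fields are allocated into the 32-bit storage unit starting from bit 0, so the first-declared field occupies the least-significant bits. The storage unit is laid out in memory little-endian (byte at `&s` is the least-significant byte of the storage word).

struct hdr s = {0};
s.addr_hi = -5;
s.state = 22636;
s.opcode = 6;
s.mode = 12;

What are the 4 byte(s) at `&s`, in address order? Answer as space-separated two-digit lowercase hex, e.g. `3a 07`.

9b 0d cb 30

[0+:5] addr_hi=-5 & 0x1f = 0x1b; word=0x0000001b
[5+:16] state=22636 & 0xffff = 0x586c; word=0x000b0d9b
[21+:5] opcode=6 & 0x1f = 0x6; word=0x00cb0d9b
[26+:6] mode=12 & 0x3f = 0xc; word=0x30cb0d9b
word = 0x30cb0d9b → little-endian bytes:
  [0]=0x9b  [1]=0x0d  [2]=0xcb  [3]=0x30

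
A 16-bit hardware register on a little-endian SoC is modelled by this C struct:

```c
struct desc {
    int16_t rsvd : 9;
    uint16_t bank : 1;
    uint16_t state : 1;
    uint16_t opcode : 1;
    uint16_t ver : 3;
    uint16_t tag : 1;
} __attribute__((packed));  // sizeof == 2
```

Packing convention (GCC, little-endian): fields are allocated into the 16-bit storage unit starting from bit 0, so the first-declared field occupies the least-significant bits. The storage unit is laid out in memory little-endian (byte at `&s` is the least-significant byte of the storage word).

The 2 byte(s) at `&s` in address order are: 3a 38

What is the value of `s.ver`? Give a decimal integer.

3

[0]=0x3a [1]=0x38 (little-endian) → word 0x383a
rsvd:9 @ bit 0 → (0x383a>>0)&0x1ff = 0x3a
bank:1 @ bit 9 → (0x383a>>9)&0x1 = 0x0
state:1 @ bit 10 → (0x383a>>10)&0x1 = 0x0
opcode:1 @ bit 11 → (0x383a>>11)&0x1 = 0x1
ver:3 @ bit 12 → (0x383a>>12)&0x7 = 0x3  ←
tag:1 @ bit 15 → (0x383a>>15)&0x1 = 0x0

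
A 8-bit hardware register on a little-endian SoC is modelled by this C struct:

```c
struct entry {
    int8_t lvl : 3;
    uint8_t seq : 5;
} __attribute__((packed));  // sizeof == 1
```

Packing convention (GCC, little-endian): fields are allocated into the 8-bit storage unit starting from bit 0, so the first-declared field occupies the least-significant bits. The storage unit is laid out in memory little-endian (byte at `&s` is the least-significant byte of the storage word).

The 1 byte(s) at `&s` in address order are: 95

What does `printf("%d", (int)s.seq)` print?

18

[0]=0x95 (little-endian) → word 0x95
lvl [0+:3] = (word>>0) & 0x7 = 5
seq [3+:5] = (word>>3) & 0x1f = 18  ←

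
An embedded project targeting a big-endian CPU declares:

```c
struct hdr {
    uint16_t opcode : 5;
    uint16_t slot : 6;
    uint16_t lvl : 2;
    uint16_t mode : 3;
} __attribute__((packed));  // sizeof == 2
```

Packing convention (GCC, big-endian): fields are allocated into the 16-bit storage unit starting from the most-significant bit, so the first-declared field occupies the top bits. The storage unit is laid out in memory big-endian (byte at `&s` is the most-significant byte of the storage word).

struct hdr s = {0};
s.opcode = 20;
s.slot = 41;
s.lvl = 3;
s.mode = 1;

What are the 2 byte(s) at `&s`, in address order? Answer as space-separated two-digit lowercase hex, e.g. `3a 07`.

[11+:5] opcode=20 & 0x1f = 0x14; word=0xa000
[5+:6] slot=41 & 0x3f = 0x29; word=0xa520
[3+:2] lvl=3 & 0x3 = 0x3; word=0xa538
[0+:3] mode=1 & 0x7 = 0x1; word=0xa539
word = 0xa539 → big-endian bytes:
  [0]=0xa5  [1]=0x39

a5 39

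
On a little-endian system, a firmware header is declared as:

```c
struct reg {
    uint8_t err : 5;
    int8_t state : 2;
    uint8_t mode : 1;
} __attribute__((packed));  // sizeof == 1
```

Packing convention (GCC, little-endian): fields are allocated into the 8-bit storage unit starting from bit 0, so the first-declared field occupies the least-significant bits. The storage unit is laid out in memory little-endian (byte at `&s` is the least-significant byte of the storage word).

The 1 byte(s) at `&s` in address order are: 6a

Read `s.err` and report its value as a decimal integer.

10

[0]=0x6a (little-endian) → word 0x6a
err [0+:5] = (word>>0) & 0x1f = 10  ←
state [5+:2] = (word>>5) & 0x3 = 3
mode [7+:1] = (word>>7) & 0x1 = 0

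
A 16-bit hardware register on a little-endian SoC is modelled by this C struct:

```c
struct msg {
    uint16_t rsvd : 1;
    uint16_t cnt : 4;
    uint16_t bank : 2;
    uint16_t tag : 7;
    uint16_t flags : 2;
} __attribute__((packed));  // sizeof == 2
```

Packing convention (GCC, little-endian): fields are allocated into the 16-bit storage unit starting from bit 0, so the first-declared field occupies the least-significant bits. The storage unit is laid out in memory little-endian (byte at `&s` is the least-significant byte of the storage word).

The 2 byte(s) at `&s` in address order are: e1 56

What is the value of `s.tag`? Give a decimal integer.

45

[0]=0xe1 [1]=0x56 (little-endian) → word 0x56e1
rsvd:1 @ bit 0 → (0x56e1>>0)&0x1 = 0x1
cnt:4 @ bit 1 → (0x56e1>>1)&0xf = 0x0
bank:2 @ bit 5 → (0x56e1>>5)&0x3 = 0x3
tag:7 @ bit 7 → (0x56e1>>7)&0x7f = 0x2d  ←
flags:2 @ bit 14 → (0x56e1>>14)&0x3 = 0x1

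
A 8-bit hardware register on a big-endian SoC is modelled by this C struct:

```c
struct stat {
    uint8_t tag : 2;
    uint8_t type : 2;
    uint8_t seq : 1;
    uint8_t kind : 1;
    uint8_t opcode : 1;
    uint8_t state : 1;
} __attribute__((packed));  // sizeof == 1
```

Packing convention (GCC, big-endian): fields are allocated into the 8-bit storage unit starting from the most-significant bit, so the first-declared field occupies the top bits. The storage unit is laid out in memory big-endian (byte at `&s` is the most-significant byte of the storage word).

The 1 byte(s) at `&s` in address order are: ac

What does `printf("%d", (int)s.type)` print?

2

[0]=0xac (big-endian) → word 0xac
tag:2 @ bit 6 → (0xac>>6)&0x3 = 0x2
type:2 @ bit 4 → (0xac>>4)&0x3 = 0x2  ←
seq:1 @ bit 3 → (0xac>>3)&0x1 = 0x1
kind:1 @ bit 2 → (0xac>>2)&0x1 = 0x1
opcode:1 @ bit 1 → (0xac>>1)&0x1 = 0x0
state:1 @ bit 0 → (0xac>>0)&0x1 = 0x0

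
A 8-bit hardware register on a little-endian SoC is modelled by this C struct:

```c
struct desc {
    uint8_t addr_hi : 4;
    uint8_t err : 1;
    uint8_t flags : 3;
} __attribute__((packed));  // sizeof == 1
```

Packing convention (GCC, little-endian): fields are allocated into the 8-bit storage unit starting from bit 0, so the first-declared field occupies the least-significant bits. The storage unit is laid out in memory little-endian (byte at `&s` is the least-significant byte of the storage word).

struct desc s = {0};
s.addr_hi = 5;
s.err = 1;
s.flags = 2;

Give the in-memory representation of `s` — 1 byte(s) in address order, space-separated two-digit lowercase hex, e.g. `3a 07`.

55

addr_hi:4 = 5 → 0x5 << 0 → word 0x05
err:1 = 1 → 0x1 << 4 → word 0x15
flags:3 = 2 → 0x2 << 5 → word 0x55
word = 0x55 → little-endian bytes:
  [0]=0x55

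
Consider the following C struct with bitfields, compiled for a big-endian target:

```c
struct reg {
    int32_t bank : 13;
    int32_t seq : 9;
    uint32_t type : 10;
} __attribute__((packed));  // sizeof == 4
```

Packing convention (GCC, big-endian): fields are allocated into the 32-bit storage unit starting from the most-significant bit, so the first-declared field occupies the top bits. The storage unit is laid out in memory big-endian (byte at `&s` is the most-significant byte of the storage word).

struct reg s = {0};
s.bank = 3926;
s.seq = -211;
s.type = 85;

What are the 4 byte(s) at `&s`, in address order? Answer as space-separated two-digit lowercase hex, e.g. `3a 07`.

bank:13 = 3926 → 0xf56 << 19 → word 0x7ab00000
seq:9 = -211 → 0x12d << 10 → word 0x7ab4b400
type:10 = 85 → 0x55 << 0 → word 0x7ab4b455
word = 0x7ab4b455 → big-endian bytes:
  [0]=0x7a  [1]=0xb4  [2]=0xb4  [3]=0x55

7a b4 b4 55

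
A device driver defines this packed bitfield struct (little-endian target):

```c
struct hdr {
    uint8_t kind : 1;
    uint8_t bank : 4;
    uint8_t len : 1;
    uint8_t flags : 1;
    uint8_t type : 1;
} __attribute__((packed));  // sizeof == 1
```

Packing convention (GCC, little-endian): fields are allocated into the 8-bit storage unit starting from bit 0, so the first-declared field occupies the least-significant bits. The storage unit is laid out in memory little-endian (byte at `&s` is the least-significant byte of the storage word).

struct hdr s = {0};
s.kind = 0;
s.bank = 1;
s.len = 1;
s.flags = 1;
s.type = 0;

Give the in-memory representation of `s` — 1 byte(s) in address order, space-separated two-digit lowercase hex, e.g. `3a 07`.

62

kind (1b) val=0 bits=0x0 at bit 0: 0x00
bank (4b) val=1 bits=0x1 at bit 1: 0x02
len (1b) val=1 bits=0x1 at bit 5: 0x22
flags (1b) val=1 bits=0x1 at bit 6: 0x62
type (1b) val=0 bits=0x0 at bit 7: 0x62
word = 0x62 → little-endian bytes:
  [0]=0x62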